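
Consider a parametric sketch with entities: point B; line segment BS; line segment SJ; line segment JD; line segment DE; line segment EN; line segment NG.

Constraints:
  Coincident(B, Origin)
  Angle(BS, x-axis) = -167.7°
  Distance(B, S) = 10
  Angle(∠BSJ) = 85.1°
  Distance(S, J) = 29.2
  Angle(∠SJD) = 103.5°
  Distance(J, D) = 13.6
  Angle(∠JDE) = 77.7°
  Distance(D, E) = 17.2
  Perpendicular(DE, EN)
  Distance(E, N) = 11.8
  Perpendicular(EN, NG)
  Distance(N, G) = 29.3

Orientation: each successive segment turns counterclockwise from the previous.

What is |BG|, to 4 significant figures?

44.25

B is at the origin; BS runs at -167.7° with length 10.0, so S = (-9.770, -2.130). ∠BSJ = 85.1° gives SJ at -72.80° from the x-axis; with |SJ| = 29.2, J = (-1.136, -30.02). ∠SJD = 103.5° gives JD at 3.700° from the x-axis; with |JD| = 13.6, D = (12.44, -29.15). ∠JDE = 77.7° gives DE at 106.0° from the x-axis; with |DE| = 17.2, E = (7.695, -12.61). DE is perpendicular to EN, so EN runs at -164.0°; with |EN| = 11.8, N = (-3.648, -15.87). EN ⟂ NG, so NG runs at -74.00°; with |NG| = 29.3, G = (4.428, -44.03). Then |BG| = |G − B| = 44.25.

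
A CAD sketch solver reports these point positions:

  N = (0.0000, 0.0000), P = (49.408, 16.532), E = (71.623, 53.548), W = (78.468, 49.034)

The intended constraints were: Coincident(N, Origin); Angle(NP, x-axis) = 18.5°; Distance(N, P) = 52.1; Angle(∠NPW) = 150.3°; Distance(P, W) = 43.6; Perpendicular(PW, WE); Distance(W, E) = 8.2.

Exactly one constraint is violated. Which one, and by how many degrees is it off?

Perpendicular(PW, WE) — off by 8.40°.

N = (0.00, 0.00) ✓; NP at 18.50° ✓; |NP| = 52.10 ✓; ∠NPW = 150.3° ✓; |PW| = 43.60 ✓; ∠(PW, WE) = 98.40° ✗; |WE| = 8.199 ✓.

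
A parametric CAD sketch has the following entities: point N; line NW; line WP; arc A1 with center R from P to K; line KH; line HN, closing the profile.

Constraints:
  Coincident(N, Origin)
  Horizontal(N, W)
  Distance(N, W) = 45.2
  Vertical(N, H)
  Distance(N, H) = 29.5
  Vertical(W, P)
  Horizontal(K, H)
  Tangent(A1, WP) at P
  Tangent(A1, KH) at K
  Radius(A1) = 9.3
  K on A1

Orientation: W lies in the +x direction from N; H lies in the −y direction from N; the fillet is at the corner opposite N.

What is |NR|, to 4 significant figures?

41.19

NH is vertical with |NH| = 29.5 and H on the −y side, so H = (0.000, -29.50). The virtual corner opposite N is at (45.20, -29.50). Since A1 is tangent to WP there, RP ⟂ WP and A1 meets KH tangentially, so RK is at right angles to KH, with radius 9.3, so the center R sits 9.3 in from both sides at R = (35.90, -20.20). Then |NR| = |R − N| = 41.19.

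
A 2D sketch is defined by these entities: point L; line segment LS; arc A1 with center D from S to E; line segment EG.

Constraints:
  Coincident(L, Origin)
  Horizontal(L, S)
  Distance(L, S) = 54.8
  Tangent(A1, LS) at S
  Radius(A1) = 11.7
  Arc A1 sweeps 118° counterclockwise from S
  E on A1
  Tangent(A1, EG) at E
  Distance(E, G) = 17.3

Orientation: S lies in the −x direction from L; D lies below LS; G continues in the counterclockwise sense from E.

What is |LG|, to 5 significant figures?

65.606

L is at the origin; LS is horizontal with |LS| = 54.8 and S on the −x side, so S = (-54.800, 0.0000). The tangent condition forces DS to be normal to LS, so D = S + (0, -11.7) = (-54.800, -11.700). On A1, S sits at bearing 90° from D; a 118° counterclockwise sweep puts E at bearing 208°, so E = D + 11.7·(cos 208°, sin 208°) = (-65.130, -17.193). Tangency of A1 to EG means the radius DE is perpendicular to EG, so EG runs along (−sin 208°, cos 208°); with |EG| = 17.3, G = (-57.009, -32.468). Then |LG| = |G − L| = 65.606.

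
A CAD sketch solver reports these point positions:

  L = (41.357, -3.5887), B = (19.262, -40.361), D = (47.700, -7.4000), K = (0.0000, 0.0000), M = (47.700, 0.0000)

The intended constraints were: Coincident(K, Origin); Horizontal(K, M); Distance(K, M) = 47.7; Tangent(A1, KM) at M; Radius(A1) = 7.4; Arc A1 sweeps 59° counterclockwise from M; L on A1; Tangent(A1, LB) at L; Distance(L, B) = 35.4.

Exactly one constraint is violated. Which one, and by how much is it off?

Distance(L, B) = 35.4 — off by 7.50.

K = (0.00, 0.00) ✓; K.y = 0.00, M.y = 0.00 ✓; |KM| = 47.70 ✓; ∠(DM, MK) = 90.00° ✓; |DM| = 7.400 ✓; bearing(D→L) − bearing(D→M) = 59.00° ✓; |DL| = 7.400 ✓; ∠(DL, LB) = 90.00° ✓; |LB| = 42.90 ✗.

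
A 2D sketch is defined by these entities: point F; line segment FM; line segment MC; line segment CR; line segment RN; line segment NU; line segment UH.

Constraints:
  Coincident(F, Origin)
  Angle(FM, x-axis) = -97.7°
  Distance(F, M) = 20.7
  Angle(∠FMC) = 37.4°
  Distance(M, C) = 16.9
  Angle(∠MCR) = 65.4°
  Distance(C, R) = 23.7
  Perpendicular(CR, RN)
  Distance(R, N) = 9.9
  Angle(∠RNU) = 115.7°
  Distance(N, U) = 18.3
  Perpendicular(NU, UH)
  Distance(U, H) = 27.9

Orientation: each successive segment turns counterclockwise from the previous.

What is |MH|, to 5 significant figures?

25.615

∠RNU = 115.7° gives NU at -46.200° from the x-axis; with |NU| = 18.3, U = (-3.8025, -22.765). NU is perpendicular to UH, so UH runs at 43.800°; with |UH| = 27.9, H = (16.335, -3.4547). Then |MH| = |H − M| = 25.615.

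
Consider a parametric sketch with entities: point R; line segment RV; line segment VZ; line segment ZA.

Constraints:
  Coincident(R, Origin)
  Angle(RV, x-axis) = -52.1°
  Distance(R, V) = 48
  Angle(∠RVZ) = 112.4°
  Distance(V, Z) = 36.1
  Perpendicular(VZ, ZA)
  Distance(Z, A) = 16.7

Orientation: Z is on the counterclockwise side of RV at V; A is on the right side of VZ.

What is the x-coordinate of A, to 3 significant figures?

68.7

R is at the origin; RV runs at -52.1° with length 48.0, so V = 48.0·(cos -52.1°, sin -52.1°) = (29.5, -37.9). ∠RVZ = 112.4°, so VZ runs at -52.1° + (180° − 112.4°) = 15.5° from the x-axis; with |VZ| = 36.1, Z = V + 36.1·(cos 15.5°, sin 15.5°) = (64.3, -28.2). VZ ⟂ ZA; with |ZA| = 16.7 on the right of VZ, A = Z + 16.7·(0.267, -0.964) = (68.7, -44.3). So A.x = 68.7.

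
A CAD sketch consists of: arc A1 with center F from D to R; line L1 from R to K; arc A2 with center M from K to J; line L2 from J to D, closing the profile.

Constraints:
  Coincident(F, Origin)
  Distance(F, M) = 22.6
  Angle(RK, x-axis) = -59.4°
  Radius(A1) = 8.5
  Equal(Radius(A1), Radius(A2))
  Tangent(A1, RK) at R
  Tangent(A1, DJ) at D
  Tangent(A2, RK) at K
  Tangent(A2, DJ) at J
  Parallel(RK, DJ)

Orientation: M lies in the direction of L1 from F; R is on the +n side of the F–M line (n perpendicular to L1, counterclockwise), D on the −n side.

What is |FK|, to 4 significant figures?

24.15

The slot axis is L1's direction at -59.4°, so u = (cos -59.4°, sin -59.4°) = (0.5090, -0.8607) and n = (−sin -59.4°, cos -59.4°) = (0.8607, 0.5090). F is at the origin and M lies 22.6 along u from F, so M = 22.6·u = (11.50, -19.45). Tangency of A1 to both parallel lines with radius 8.5 puts R and D at F ± 8.5·n: R = (7.316, 4.327), D = (-7.316, -4.327). Equal radii place K and J the same way about M: K = M + 8.5·n = (18.82, -15.13), J = M − 8.5·n = (4.188, -23.78). Then |FK| = |K − F| = 24.15.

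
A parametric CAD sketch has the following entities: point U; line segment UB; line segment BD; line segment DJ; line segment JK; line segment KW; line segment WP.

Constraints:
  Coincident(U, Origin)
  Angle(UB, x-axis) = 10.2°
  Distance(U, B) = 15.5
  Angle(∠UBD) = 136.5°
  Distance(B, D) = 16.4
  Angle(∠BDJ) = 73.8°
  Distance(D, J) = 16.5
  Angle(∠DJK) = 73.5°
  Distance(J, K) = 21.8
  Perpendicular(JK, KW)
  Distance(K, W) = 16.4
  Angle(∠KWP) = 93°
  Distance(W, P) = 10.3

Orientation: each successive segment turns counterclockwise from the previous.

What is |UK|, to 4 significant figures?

8.101

U is at the origin; UB runs at 10.2° with length 15.5, so B = (15.26, 2.745). ∠UBD = 136.5° gives BD at 53.70° from the x-axis; with |BD| = 16.4, D = (24.96, 15.96). ∠BDJ = 73.8° gives DJ at 159.9° from the x-axis; with |DJ| = 16.5, J = (9.469, 21.63). ∠DJK = 73.5° gives JK at -93.60° from the x-axis; with |JK| = 21.8, K = (8.100, -0.1246). Then |UK| = |K − U| = 8.101.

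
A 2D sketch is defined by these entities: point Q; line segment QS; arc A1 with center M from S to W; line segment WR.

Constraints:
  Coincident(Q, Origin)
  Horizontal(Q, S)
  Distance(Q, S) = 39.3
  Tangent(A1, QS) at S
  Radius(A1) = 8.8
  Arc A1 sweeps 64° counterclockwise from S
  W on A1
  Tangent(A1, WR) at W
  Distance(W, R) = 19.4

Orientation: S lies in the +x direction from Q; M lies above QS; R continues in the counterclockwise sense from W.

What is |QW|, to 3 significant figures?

47.5

Q is at the origin; QS is horizontal with |QS| = 39.3 and S on the +x side, so S = (39.3, 0.00). Since A1 is tangent to QS there, MS ⟂ QS, so M = S + (0, 8.8) = (39.3, 8.80). On A1, S sits at bearing -90° from M; a 64° counterclockwise sweep puts W at bearing -26°, so W = M + 8.8·(cos -26°, sin -26°) = (47.2, 4.94). Then |QW| = |W − Q| = 47.5.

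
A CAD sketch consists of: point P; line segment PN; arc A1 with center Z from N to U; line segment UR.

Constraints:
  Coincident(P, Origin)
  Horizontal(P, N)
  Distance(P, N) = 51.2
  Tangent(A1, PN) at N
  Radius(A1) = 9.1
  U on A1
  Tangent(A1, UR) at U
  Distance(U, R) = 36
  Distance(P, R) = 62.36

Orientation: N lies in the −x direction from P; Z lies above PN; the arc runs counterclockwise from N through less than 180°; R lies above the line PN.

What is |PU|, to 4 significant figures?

43.12

Checks: |ZN| = 9.100 ✓; |ZU| = 9.100 ✓; ∠(ZU, UR) = 90.00° ✓; |UR| = 36.00 ✓; |PR| = 62.36 ✓.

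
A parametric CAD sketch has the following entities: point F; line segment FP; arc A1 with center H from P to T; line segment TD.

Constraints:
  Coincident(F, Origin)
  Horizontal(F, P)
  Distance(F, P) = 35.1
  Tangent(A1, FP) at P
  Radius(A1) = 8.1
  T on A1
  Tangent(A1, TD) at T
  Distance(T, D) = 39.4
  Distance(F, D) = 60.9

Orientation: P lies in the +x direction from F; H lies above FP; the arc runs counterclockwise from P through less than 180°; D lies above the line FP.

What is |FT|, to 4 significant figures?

44.10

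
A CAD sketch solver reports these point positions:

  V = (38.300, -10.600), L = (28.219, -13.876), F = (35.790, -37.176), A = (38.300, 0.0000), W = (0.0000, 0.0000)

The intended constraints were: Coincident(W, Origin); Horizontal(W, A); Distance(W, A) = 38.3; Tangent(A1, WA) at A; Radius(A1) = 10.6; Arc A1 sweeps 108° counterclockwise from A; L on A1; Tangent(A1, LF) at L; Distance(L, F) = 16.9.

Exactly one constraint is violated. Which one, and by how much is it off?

Distance(L, F) = 16.9 — off by 7.60.

W = (0.00, 0.00) ✓; W.y = 0.00, A.y = 0.00 ✓; |WA| = 38.30 ✓; ∠(VA, AW) = 90.00° ✓; |VA| = 10.60 ✓; bearing(V→L) − bearing(V→A) = 108.0° ✓; |VL| = 10.60 ✓; ∠(VL, LF) = 90.00° ✓; |LF| = 24.50 ✗.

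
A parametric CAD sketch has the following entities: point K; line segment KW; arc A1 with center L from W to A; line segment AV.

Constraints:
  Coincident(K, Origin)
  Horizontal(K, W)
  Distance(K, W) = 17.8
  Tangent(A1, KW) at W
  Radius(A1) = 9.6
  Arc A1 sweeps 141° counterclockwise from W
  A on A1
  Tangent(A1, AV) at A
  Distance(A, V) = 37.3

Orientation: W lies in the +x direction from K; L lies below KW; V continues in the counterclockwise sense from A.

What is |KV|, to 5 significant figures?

57.474

K is at the origin; K and W share the same y with |KW| = 17.8 and W on the +x side, so W = (17.800, 0.0000). A1 meets KW tangentially, so LW is at right angles to KW, so L = W + (0, -9.6) = (17.800, -9.6000). On A1, W sits at bearing 90° from L; a 141° counterclockwise sweep puts A at bearing 231°, so A = L + 9.6·(cos 231°, sin 231°) = (11.759, -17.061). Since A1 is tangent to AV there, LA ⟂ AV, so AV runs along (−sin 231°, cos 231°); with |AV| = 37.3, V = (40.746, -40.534). Then |KV| = |V − K| = 57.474.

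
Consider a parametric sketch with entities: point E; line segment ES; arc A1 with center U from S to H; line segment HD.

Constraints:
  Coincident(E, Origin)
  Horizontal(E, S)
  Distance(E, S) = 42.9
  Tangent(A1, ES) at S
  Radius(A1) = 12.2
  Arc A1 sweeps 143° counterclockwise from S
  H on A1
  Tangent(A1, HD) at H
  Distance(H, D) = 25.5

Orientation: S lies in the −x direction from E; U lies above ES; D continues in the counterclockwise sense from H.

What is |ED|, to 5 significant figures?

67.215

E is at the origin; ES is horizontal with |ES| = 42.9 and S on the −x side, so S = (-42.900, 0.0000). Tangency of A1 to ES means the radius US is perpendicular to ES, so U = S + (0, 12.2) = (-42.900, 12.200). On A1, S sits at bearing -90° from U; a 143° counterclockwise sweep puts H at bearing 53°, so H = U + 12.2·(cos 53°, sin 53°) = (-35.558, 21.943). A1 meets HD tangentially, so UH is at right angles to HD, so HD runs along (−sin 53°, cos 53°); with |HD| = 25.5, D = (-55.923, 37.290). Then |ED| = |D − E| = 67.215.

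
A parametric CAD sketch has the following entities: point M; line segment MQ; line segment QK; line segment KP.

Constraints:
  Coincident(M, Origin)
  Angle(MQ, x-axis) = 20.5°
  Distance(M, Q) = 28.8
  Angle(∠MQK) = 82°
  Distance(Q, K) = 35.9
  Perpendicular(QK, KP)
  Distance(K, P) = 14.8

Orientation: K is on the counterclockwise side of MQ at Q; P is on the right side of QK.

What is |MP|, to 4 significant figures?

53.79

∠MQK = 82.0°, so QK runs at 20.5° + (180° − 82.0°) = 118.5° from the x-axis; with |QK| = 35.9, K = Q + 35.9·(cos 118.5°, sin 118.5°) = (9.846, 41.64). The perpendicularity gives KP at right angles to QK; with |KP| = 14.8 on the right of QK, P = K + 14.8·(0.8788, 0.4772) = (22.85, 48.70). Then |MP| = |P − M| = 53.79.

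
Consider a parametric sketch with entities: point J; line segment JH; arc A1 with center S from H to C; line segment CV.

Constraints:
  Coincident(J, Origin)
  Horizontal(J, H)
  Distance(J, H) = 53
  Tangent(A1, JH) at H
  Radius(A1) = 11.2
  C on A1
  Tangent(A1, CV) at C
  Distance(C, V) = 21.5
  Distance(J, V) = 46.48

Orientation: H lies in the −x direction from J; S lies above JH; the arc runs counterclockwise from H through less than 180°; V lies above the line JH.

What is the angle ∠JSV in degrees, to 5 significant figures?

58.770°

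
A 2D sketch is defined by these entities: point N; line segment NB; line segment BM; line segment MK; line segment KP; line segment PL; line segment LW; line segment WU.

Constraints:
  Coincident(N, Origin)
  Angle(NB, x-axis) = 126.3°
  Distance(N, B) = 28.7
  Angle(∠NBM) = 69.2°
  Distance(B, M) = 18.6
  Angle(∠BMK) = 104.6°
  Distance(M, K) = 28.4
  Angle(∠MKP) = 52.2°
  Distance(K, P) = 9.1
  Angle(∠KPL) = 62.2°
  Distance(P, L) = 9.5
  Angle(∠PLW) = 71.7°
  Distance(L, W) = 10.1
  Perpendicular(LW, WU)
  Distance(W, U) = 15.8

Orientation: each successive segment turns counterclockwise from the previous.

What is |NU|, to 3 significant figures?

6.99

∠PLW = 71.7° gives LW at -53.6° from the x-axis; with |LW| = 10.1, W = (-9.41, -15.5). LW ⟂ WU, so WU runs at 36.4°; with |WU| = 15.8, U = (3.31, -6.16). Then |NU| = |U − N| = 6.99.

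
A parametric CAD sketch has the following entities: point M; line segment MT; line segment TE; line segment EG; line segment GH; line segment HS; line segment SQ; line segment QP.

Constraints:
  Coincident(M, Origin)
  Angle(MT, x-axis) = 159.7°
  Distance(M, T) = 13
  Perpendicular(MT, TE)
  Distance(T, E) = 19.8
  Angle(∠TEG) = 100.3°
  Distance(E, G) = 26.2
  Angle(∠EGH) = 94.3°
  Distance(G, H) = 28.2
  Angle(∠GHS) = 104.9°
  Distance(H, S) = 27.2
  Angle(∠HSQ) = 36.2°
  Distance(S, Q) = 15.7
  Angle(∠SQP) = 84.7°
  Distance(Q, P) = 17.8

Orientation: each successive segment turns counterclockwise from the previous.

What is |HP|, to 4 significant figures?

8.066

M is at the origin; MT runs at 159.7° with length 13.0, so T = (-12.19, 4.510). The perpendicularity gives TE at right angles to MT, so TE runs at -110.3°; with |TE| = 19.8, E = (-19.06, -14.06). ∠TEG = 100.3° gives EG at -30.60° from the x-axis; with |EG| = 26.2, G = (3.490, -27.40). ∠EGH = 94.3° gives GH at 55.10° from the x-axis; with |GH| = 28.2, H = (19.62, -4.269). ∠GHS = 104.9° gives HS at 130.2° from the x-axis; with |HS| = 27.2, S = (2.068, 16.51). ∠HSQ = 36.2° gives SQ at -86.00° from the x-axis; with |SQ| = 15.7, Q = (3.163, 0.8449). ∠SQP = 84.7° gives QP at 9.300° from the x-axis; with |QP| = 17.8, P = (20.73, 3.721). Then |HP| = |P − H| = 8.066.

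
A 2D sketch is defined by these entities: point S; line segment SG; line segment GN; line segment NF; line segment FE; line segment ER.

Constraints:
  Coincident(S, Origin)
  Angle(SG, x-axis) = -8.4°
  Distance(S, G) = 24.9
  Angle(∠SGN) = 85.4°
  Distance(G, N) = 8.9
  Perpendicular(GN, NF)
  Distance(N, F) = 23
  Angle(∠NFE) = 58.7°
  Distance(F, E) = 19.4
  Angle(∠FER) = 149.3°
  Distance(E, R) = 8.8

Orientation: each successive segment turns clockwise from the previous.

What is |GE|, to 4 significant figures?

15.03

S is at the origin; SG runs at -8.4° with length 24.9, so G = (24.63, -3.637). ∠SGN = 85.4° gives GN at -103.0° from the x-axis; with |GN| = 8.9, N = (22.63, -12.31). The perpendicularity gives NF at right angles to GN, so NF runs at 167.0°; with |NF| = 23.0, F = (0.2203, -7.135). ∠NFE = 58.7° gives FE at 45.70° from the x-axis; with |FE| = 19.4, E = (13.77, 6.749). Then |GE| = |E − G| = 15.03.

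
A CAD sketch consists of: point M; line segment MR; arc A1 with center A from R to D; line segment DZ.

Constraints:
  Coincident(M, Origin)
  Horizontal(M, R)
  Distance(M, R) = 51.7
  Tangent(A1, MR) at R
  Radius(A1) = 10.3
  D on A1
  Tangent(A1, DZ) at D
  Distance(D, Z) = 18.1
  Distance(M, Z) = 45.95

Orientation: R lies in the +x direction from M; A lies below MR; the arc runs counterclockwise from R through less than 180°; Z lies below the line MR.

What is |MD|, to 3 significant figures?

42.4

M is at the origin; M and R share the same y with |MR| = 51.7 and R on the +x side, so R = (51.7, 0.00). A1 meets MR tangentially, so AR is at right angles to MR, so A = R + (0, -10.3) = (51.7, -10.3). Since AD ⟂ DZ (tangency), |AZ| = √(10.3² + 18.1²) = 20.8 regardless of where D sits on A1. So Z lies on both circle(M, 45.95) and circle(A, 20.8); the below-MR intersection is Z = (37.9, -25.9). D is the foot of the tangent from Z: D = (41.6, -8.21).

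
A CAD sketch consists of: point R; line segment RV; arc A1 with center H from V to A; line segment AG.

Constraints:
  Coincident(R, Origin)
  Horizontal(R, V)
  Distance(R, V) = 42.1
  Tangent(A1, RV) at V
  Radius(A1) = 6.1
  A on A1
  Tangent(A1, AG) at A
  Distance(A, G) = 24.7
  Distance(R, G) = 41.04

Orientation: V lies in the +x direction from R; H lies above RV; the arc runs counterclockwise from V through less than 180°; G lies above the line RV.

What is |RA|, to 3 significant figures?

47.7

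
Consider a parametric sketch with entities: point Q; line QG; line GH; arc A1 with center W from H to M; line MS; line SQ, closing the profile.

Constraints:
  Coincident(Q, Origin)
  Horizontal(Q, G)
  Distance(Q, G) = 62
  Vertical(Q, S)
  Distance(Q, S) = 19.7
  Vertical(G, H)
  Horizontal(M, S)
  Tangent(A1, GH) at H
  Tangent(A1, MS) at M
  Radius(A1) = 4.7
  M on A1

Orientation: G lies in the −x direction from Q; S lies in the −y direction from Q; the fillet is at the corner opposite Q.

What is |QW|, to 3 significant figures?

59.2

Q is at the origin; QG is horizontal with |QG| = 62.0 and G on the −x side, so G = (-62.0, 0.00). Q and S share the same x with |QS| = 19.7 and S on the −y side, so S = (0.00, -19.7). The virtual corner opposite Q is at (-62.0, -19.7). Since A1 is tangent to GH there, WH ⟂ GH and A1 meets MS tangentially, so WM is at right angles to MS, with radius 4.7, so the center W sits 4.7 in from both sides at W = (-57.3, -15.0). Then |QW| = |W − Q| = 59.2.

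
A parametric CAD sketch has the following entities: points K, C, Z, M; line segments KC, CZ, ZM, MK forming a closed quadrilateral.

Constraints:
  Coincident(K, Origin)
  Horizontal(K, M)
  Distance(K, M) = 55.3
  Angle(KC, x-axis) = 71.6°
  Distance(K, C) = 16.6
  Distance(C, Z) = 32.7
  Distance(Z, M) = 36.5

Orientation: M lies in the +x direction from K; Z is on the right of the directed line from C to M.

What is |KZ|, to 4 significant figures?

24.72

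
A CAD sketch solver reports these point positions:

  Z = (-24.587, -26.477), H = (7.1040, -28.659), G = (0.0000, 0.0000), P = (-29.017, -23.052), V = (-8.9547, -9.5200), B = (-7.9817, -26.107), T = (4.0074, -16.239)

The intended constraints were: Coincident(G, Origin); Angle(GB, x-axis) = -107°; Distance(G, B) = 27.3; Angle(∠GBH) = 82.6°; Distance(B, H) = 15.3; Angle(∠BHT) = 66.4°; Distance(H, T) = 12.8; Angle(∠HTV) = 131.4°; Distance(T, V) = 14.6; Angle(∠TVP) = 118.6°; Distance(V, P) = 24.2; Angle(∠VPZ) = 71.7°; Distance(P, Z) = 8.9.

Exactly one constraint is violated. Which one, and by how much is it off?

Distance(P, Z) = 8.9 — off by 3.30.

G = (0.00, 0.00) ✓; GB at -107.0° ✓; |GB| = 27.30 ✓; ∠GBH = 82.60° ✓; |BH| = 15.30 ✓; ∠BHT = 66.40° ✓; |HT| = 12.80 ✓; ∠HTV = 131.4° ✓; |TV| = 14.60 ✓; ∠TVP = 118.6° ✓; |VP| = 24.20 ✓; ∠VPZ = 71.71° ✓; |PZ| = 5.600 ✗.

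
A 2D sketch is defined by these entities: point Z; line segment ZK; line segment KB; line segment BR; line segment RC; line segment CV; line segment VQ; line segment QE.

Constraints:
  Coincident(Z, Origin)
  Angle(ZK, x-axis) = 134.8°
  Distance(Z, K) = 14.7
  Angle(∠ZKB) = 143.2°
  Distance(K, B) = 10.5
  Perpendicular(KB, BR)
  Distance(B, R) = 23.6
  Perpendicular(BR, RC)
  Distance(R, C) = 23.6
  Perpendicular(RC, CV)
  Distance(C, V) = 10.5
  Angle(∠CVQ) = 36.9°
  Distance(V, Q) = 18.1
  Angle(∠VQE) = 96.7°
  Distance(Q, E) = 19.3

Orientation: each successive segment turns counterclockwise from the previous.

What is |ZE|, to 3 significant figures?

32.4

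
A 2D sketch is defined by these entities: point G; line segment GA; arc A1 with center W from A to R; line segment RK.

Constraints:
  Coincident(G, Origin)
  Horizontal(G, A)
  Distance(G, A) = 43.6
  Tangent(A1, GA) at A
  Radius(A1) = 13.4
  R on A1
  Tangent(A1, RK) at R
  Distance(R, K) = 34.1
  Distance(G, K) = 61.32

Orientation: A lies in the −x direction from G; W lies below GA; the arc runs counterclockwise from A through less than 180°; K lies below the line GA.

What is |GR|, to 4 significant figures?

58.63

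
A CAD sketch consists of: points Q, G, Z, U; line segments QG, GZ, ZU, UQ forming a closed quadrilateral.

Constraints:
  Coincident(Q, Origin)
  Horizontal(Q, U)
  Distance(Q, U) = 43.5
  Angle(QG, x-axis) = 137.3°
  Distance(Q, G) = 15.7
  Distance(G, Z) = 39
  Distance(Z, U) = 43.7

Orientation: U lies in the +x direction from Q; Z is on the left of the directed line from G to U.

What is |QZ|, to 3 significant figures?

40.2

Checks: |GZ| = 39.00 ✓; |ZU| = 43.70 ✓.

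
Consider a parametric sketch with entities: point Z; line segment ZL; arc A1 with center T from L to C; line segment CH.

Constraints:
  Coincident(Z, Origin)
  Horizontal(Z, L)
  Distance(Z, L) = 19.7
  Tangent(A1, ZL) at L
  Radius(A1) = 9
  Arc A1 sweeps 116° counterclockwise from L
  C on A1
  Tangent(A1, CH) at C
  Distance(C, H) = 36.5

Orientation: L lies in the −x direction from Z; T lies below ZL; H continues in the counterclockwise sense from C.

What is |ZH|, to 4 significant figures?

47.25

Z is at the origin; ZL is horizontal with |ZL| = 19.7 and L on the −x side, so L = (-19.70, 0.000). Since A1 is tangent to ZL there, TL ⟂ ZL, so T = L + (0, -9) = (-19.70, -9.000). On A1, L sits at bearing 90° from T; a 116° counterclockwise sweep puts C at bearing 206°, so C = T + 9.0·(cos 206°, sin 206°) = (-27.79, -12.95). Since A1 is tangent to CH there, TC ⟂ CH, so CH runs along (−sin 206°, cos 206°); with |CH| = 36.5, H = (-11.79, -45.75). Then |ZH| = |H − Z| = 47.25.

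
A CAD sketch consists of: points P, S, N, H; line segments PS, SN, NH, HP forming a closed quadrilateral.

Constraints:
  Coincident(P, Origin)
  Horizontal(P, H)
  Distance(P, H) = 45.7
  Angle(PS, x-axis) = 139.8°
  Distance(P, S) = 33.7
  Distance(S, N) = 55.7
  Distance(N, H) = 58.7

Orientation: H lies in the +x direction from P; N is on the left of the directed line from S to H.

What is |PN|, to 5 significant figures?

56.755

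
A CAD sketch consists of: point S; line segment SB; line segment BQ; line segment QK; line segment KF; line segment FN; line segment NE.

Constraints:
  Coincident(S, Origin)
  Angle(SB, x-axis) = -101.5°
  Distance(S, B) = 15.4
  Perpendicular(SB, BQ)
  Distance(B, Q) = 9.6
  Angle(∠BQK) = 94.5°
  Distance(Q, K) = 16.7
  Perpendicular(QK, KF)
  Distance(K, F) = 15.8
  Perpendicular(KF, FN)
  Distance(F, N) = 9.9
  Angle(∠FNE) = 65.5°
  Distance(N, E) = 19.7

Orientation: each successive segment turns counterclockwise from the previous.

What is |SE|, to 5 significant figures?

12.910

S is at the origin; SB runs at -101.5° with length 15.4, so B = (-3.0703, -15.091). SB ⟂ BQ, so BQ runs at -11.500°; with |BQ| = 9.6, Q = (6.3370, -17.005). ∠BQK = 94.5° gives QK at 74.000° from the x-axis; with |QK| = 16.7, K = (10.940, -0.95170). The perpendicularity gives KF at right angles to QK, so KF runs at 164.00°; with |KF| = 15.8, F = (-4.2478, 3.4034). KF ⟂ FN, so FN runs at -106.00°; with |FN| = 9.9, N = (-6.9766, -6.1131). ∠FNE = 65.5° gives NE at 8.5000° from the x-axis; with |NE| = 19.7, E = (12.507, -3.2013). Then |SE| = |E − S| = 12.910.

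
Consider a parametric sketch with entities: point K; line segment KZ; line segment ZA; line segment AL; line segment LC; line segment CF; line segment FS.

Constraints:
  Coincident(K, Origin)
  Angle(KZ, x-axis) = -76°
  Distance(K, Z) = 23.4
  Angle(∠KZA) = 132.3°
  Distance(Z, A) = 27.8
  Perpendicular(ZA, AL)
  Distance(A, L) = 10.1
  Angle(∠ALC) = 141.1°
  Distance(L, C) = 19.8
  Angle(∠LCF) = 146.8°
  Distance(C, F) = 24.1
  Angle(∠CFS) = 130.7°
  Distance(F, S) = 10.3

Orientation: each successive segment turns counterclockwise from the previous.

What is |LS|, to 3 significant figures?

47.5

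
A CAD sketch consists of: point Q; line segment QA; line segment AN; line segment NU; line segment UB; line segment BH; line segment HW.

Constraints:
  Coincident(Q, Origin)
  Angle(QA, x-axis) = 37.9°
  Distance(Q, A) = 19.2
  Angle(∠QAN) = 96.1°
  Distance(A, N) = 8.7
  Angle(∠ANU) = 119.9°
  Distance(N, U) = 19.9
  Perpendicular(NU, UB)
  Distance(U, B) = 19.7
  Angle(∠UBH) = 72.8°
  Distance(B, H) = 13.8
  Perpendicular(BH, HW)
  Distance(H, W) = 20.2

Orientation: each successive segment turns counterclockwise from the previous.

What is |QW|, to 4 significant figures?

22.55

Q is at the origin; QA runs at 37.9° with length 19.2, so A = (15.15, 11.79). ∠QAN = 96.1° gives AN at 121.8° from the x-axis; with |AN| = 8.7, N = (10.57, 19.19). ∠ANU = 119.9° gives NU at -178.1° from the x-axis; with |NU| = 19.9, U = (-9.323, 18.53). The perpendicularity gives UB at right angles to NU, so UB runs at -88.10°; with |UB| = 19.7, B = (-8.670, -1.161). ∠UBH = 72.8° gives BH at 19.10° from the x-axis; with |BH| = 13.8, H = (4.370, 3.355). BH is perpendicular to HW, so HW runs at 109.1°; with |HW| = 20.2, W = (-2.240, 22.44). Then |QW| = |W − Q| = 22.55.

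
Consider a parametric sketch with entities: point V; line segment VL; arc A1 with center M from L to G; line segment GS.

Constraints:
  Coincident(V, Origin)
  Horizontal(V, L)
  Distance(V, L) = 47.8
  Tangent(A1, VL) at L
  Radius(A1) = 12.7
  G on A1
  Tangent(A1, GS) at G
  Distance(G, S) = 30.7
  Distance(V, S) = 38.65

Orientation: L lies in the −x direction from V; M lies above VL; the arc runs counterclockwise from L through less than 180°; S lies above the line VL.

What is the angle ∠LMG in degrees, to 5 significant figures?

58.865°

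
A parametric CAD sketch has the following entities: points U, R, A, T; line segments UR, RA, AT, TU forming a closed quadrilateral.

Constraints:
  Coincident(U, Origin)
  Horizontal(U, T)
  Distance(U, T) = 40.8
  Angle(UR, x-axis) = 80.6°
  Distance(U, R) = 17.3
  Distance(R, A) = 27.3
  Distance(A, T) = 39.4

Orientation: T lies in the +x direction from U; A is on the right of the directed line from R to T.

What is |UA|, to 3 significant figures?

10.6

Checks: UR at 80.60° ✓; |RA| = 27.30 ✓; |AT| = 39.40 ✓.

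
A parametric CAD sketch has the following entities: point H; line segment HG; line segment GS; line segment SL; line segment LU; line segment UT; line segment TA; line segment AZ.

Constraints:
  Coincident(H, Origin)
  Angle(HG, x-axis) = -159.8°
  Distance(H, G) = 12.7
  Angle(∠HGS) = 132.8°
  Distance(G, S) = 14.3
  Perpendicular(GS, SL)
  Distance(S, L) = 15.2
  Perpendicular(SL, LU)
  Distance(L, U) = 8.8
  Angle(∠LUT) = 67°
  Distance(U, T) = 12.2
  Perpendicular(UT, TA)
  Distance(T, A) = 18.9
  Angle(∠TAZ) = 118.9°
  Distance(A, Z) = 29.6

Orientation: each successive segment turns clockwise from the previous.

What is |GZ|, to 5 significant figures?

51.063

H is at the origin; HG runs at -159.8° with length 12.7, so G = (-11.919, -4.3853). ∠HGS = 132.8° gives GS at 153.00° from the x-axis; with |GS| = 14.3, S = (-24.660, 2.1068). The perpendicularity gives SL at right angles to GS, so SL runs at 63.000°; with |SL| = 15.2, L = (-17.760, 15.650). SL ⟂ LU, so LU runs at -27.000°; with |LU| = 8.8, U = (-9.9187, 11.655). ∠LUT = 67.0° gives UT at -140.00° from the x-axis; with |UT| = 12.2, T = (-19.264, 3.8130). UT is perpendicular to TA, so TA runs at 130.00°; with |TA| = 18.9, A = (-31.413, 18.291). ∠TAZ = 118.9° gives AZ at 68.900° from the x-axis; with |AZ| = 29.6, Z = (-20.757, 45.907). Then |GZ| = |Z − G| = 51.063.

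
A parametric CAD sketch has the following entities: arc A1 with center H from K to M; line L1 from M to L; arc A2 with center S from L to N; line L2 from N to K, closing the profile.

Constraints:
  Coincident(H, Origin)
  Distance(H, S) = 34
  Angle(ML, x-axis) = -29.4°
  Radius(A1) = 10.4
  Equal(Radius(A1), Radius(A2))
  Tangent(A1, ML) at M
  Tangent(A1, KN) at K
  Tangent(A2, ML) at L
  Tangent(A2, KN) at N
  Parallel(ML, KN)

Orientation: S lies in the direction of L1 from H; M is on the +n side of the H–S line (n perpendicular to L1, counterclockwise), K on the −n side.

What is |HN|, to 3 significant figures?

35.6

Tangency of A1 to both parallel lines with radius 10.4 puts M and K at H ± 10.4·n: M = (5.11, 9.06), K = (-5.11, -9.06). Equal radii place L and N the same way about S: L = S + 10.4·n = (34.7, -7.63), N = S − 10.4·n = (24.5, -25.8). Then |HN| = |N − H| = 35.6.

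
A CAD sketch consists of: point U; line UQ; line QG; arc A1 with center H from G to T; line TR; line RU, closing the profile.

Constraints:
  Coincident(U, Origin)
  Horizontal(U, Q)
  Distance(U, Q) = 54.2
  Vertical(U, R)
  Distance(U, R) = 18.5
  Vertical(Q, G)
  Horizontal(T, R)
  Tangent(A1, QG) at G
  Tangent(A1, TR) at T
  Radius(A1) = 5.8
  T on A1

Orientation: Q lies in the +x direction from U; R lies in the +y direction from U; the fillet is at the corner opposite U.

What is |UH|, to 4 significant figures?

50.04

U is at the origin; UQ is horizontal with |UQ| = 54.2 and Q on the +x side, so Q = (54.20, 0.000). UR is vertical with |UR| = 18.5 and R on the +y side, so R = (0.000, 18.50). The virtual corner opposite U is at (54.20, 18.50). Tangency of A1 to QG means the radius HG is perpendicular to QG and since A1 is tangent to TR there, HT ⟂ TR, with radius 5.8, so the center H sits 5.8 in from both sides at H = (48.40, 12.70). Then |UH| = |H − U| = 50.04.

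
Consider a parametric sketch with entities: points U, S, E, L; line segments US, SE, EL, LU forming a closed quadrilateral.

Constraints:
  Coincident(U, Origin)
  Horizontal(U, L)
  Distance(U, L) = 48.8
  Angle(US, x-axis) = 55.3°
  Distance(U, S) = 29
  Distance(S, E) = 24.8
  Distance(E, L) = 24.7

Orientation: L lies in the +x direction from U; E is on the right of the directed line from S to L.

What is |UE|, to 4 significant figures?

24.10

Checks: |SE| = 24.80 ✓; |EL| = 24.70 ✓.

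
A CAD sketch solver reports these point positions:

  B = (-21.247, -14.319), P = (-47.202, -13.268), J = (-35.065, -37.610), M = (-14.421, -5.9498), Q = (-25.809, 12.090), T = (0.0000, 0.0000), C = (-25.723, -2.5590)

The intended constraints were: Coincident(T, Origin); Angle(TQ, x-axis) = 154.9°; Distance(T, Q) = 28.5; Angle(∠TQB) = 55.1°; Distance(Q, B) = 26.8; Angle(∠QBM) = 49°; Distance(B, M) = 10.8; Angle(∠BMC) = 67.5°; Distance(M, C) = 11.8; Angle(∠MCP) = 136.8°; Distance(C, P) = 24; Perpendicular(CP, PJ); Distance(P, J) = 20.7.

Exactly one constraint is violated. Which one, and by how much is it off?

Distance(P, J) = 20.7 — off by 6.50.

T = (0.00, 0.00) ✓; TQ at 154.9° ✓; |TQ| = 28.50 ✓; ∠TQB = 55.10° ✓; |QB| = 26.80 ✓; ∠QBM = 49.00° ✓; |BM| = 10.80 ✓; ∠BMC = 67.50° ✓; |MC| = 11.80 ✓; ∠MCP = 136.8° ✓; |CP| = 24.00 ✓; ∠(CP, PJ) = 90.00° ✓; |PJ| = 27.20 ✗.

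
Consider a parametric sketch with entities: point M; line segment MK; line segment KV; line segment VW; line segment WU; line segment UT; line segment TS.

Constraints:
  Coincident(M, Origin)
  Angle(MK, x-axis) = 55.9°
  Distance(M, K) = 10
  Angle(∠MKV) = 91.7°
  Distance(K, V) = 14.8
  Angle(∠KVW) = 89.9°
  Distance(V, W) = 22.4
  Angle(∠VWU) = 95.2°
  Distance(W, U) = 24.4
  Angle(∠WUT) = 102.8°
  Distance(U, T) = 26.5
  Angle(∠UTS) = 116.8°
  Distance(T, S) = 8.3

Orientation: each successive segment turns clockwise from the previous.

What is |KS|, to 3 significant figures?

13.5

∠WUT = 102.8° gives UT at 75.5° from the x-axis; with |UT| = 26.5, T = (-8.98, 18.3). ∠UTS = 116.8° gives TS at 12.3° from the x-axis; with |TS| = 8.3, S = (-0.871, 20.1). Then |KS| = |S − K| = 13.5.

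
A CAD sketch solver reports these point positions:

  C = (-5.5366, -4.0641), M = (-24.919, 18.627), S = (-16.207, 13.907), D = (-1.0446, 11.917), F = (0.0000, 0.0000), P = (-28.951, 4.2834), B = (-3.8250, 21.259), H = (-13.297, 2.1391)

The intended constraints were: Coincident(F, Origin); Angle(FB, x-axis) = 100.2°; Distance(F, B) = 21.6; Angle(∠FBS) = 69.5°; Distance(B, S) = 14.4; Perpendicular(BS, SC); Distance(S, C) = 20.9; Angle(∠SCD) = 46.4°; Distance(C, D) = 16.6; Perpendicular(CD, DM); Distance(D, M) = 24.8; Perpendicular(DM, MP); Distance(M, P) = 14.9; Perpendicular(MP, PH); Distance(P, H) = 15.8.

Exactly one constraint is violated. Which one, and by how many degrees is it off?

Perpendicular(MP, PH) — off by 7.90°.

F = (0.00, 0.00) ✓; FB at 100.2° ✓; |FB| = 21.60 ✓; ∠FBS = 69.50° ✓; |BS| = 14.40 ✓; ∠(BS, SC) = 90.00° ✓; |SC| = 20.90 ✓; ∠SCD = 46.40° ✓; |CD| = 16.60 ✓; ∠(CD, DM) = 90.00° ✓; |DM| = 24.80 ✓; ∠(DM, MP) = 90.00° ✓; |MP| = 14.90 ✓; ∠(MP, PH) = 97.90° ✗; |PH| = 15.80 ✓.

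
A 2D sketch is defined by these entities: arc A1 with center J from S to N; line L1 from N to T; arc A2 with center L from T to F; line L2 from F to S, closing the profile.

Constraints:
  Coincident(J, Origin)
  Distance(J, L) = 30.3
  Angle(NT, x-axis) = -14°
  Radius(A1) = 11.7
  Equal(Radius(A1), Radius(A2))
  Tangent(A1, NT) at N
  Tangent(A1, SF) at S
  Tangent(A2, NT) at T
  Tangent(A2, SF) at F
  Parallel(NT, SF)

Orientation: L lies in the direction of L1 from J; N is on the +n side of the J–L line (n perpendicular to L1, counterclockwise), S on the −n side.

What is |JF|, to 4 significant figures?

32.48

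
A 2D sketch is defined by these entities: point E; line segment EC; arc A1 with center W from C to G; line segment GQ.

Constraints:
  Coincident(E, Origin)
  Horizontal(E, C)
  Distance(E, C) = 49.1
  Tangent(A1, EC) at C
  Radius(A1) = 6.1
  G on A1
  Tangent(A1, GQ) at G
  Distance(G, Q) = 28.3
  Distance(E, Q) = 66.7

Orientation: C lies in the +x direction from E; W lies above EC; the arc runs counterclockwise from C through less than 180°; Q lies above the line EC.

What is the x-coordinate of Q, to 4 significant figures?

57.50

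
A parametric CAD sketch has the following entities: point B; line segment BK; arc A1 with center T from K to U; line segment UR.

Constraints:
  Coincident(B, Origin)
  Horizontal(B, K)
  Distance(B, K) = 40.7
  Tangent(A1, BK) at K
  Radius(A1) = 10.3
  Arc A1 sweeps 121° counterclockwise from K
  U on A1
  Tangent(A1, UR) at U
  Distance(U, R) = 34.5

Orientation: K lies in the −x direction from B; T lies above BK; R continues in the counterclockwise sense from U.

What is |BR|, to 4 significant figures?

67.12

B is at the origin; B and K share the same y with |BK| = 40.7 and K on the −x side, so K = (-40.70, 0.000). Tangency of A1 to BK means the radius TK is perpendicular to BK, so T = K + (0, 10.3) = (-40.70, 10.30). On A1, K sits at bearing -90° from T; a 121° counterclockwise sweep puts U at bearing 31°, so U = T + 10.3·(cos 31°, sin 31°) = (-31.87, 15.60). The tangent condition forces TU to be normal to UR, so UR runs along (−sin 31°, cos 31°); with |UR| = 34.5, R = (-49.64, 45.18). Then |BR| = |R − B| = 67.12.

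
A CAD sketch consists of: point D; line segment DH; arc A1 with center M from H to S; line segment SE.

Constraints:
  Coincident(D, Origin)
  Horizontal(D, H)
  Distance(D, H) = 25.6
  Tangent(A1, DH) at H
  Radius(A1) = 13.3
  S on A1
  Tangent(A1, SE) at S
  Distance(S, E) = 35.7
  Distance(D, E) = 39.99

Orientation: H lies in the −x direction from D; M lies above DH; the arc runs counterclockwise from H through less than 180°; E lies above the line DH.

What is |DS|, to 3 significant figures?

15.6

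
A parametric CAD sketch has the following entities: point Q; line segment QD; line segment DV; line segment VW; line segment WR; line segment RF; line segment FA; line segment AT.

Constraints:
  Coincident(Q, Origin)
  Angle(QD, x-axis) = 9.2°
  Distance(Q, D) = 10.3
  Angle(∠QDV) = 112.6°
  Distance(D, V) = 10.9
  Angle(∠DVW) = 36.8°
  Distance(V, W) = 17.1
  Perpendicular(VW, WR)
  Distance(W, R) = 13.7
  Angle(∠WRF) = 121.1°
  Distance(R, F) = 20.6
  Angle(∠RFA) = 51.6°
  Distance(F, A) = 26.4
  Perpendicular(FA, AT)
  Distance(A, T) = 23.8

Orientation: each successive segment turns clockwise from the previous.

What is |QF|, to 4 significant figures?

29.33

VW ⟂ WR, so WR runs at 68.60°; with |WR| = 13.7, R = (4.989, 11.38). ∠WRF = 121.1° gives RF at 9.700° from the x-axis; with |RF| = 20.6, F = (25.29, 14.85). Then |QF| = |F − Q| = 29.33.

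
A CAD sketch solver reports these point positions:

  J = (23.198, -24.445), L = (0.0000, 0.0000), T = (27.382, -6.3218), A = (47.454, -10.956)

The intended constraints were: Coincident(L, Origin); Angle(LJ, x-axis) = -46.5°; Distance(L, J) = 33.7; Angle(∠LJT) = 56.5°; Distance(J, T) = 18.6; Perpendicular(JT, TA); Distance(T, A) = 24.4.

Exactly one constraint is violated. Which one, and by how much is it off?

Distance(T, A) = 24.4 — off by 3.80.

L = (0.00, 0.00) ✓; LJ at -46.50° ✓; |LJ| = 33.70 ✓; ∠LJT = 56.50° ✓; |JT| = 18.60 ✓; ∠(JT, TA) = 90.00° ✓; |TA| = 20.60 ✗.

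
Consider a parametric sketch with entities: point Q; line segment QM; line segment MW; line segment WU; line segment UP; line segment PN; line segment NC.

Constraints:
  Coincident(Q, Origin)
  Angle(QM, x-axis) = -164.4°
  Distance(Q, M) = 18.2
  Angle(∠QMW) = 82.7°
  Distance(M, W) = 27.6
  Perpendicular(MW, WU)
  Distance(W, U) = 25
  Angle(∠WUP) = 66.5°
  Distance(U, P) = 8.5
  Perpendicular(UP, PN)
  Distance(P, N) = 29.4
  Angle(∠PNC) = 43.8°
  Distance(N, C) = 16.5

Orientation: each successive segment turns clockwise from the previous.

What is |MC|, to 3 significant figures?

38.6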